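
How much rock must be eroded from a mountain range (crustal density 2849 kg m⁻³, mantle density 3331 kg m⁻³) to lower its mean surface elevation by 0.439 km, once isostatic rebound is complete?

Net drop Δ = e − u = e − e ρ_c/ρ_m = e (ρ_m − ρ_c)/ρ_m.
e = Δ ρ_m/(ρ_m − ρ_c) = 0.439 km × 3331/482 = 3.03 km.

3.03 km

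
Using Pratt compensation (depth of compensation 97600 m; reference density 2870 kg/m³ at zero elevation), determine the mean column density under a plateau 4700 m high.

Pratt balance: ρ_ref D = ρ (D + h).
ρ = ρ_ref D/(D + h) = 2870 × 97600 m/(97600 m + 4700 m) = 2740 kg/m³.

2740 kg/m³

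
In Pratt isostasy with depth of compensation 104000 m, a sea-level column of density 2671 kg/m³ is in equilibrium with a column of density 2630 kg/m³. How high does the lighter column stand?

ρ_ref D = ρ (D + h) → h = D (ρ_ref − ρ)/ρ.
h = 104000 m × (2671 − 2630)/2630 = 1620 m.

1620 m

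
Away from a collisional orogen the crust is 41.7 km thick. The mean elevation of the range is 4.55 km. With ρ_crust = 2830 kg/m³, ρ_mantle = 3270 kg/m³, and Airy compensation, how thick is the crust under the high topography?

Root depth r = h ρ_c / (ρ_m − ρ_c) = 4.55 km × 2830 / 440 = 29.26 km.
Total thickness = T + h + r = 41.7 km + 4.55 km + 29.26 km = 75.5 km.

75.5 km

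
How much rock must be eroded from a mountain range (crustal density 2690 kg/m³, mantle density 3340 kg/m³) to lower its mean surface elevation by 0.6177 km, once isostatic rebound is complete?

3.17 km

Net drop Δ = e − u = e − e ρ_c/ρ_m = e (ρ_m − ρ_c)/ρ_m.
e = Δ ρ_m/(ρ_m − ρ_c) = 0.6177 km × 3340/650 = 3.17 km.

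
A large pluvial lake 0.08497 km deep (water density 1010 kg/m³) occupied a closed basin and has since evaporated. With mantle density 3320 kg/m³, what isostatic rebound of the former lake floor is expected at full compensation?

u = d ρ_w/ρ_m = 0.08497 km × 1010/3320 = 0.0258 km.

0.0258 km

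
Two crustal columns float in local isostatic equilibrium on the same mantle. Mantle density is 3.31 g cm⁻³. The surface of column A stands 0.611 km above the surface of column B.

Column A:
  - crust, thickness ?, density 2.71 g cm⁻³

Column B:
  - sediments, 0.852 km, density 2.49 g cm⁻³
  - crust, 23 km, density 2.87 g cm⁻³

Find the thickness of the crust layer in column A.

21.4 km

Take the compensation level at the base of the deeper column (depth z_c below the surface of column A) and equate Σ ρ_i t_i down to z_c; mantle fills any gap and the z_c terms cancel.
Column A: x×2.71 + (z_c − 0 − x)×3.31
Column B: 0.611×0 + 0.852×2.49 + 23×2.87 + (z_c − 0.611 − 23.852)×3.31
The z_c×3.31 term appears on both sides and cancels. Collect the known terms of each column as K = Σ(ρt)_known − 3.31 × (depth of known layers): K_A = 0 − 3.31×0 = 0; K_B = 68.13148 − 3.31×(0.611 + 23.852) = −12.84105.
Balance: K_A − x×(3.31 − 2.71) = K_B, so x = (K_A − K_B)/(3.31 − 2.71) = 12.841/0.6 = 21.4 km.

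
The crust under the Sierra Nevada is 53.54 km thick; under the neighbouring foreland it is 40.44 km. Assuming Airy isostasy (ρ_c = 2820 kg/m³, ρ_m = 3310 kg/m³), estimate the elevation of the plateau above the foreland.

Excess crust Δ = 53.54 km − 40.44 km = 13.1 km, split between elevation h and root r with h + r = Δ.
Airy balance ρ_c h = (ρ_m − ρ_c) r gives r = h ρ_c/(ρ_m − ρ_c), so h (1 + ρ_c/(ρ_m − ρ_c)) = Δ, i.e. h = Δ (ρ_m − ρ_c)/ρ_m.
h = 13.1 km × 490/3310 = 1.94 km.

1.94 km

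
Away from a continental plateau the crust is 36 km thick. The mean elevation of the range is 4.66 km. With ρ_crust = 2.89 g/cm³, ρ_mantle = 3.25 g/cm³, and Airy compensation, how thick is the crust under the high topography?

Root depth r = h ρ_c / (ρ_m − ρ_c) = 4.66 km × 2.89 / 0.36 = 37.41 km.
Total thickness = T + h + r = 36 km + 4.66 km + 37.41 km = 78.1 km.

78.1 km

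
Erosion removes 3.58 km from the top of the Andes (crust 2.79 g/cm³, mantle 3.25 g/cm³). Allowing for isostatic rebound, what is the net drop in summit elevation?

Rebound u = e ρ_c/ρ_m = 3.58 km × 2.79/3.25 = 3.073 km.
Net surface drop = e − u = 3.58 km − 3.073 km = e (ρ_m − ρ_c)/ρ_m = 0.507 km.

0.507 km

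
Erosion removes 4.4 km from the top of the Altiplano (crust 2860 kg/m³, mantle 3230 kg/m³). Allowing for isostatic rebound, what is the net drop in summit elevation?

Rebound u = e ρ_c/ρ_m = 4.4 km × 2860/3230 = 3.896 km.
Net surface drop = e − u = 4.4 km − 3.896 km = e (ρ_m − ρ_c)/ρ_m = 0.504 km.

0.504 km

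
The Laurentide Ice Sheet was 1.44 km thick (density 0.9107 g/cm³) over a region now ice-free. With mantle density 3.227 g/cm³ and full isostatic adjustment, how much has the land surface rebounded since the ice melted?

0.406 km

Removing the load lets mantle flow back in; uplift u satisfies ρ_ice t = ρ_m u.
u = t ρ_ice/ρ_m = 1.44 km × 0.9107/3.227 = 0.406 km.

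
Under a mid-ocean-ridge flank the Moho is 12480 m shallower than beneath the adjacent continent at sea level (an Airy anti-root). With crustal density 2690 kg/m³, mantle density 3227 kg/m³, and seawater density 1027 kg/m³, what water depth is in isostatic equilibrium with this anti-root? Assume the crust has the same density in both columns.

Replacing a thickness d of crust by seawater at the top must be balanced by replacing crust with mantle at the base: d (ρ_c − ρ_w) = a (ρ_m − ρ_c).
d = a (ρ_m − ρ_c)/(ρ_c − ρ_w) = 12480 m × 537/1663 = 4030 m.

4030 m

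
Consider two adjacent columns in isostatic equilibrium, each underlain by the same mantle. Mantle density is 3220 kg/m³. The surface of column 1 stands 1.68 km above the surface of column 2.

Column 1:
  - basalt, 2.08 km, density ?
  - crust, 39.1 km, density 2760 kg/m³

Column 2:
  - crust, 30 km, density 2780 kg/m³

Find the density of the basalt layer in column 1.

Take the compensation level at the base of the deeper column (depth z_c below the surface of column 1) and equate Σ ρ_i t_i down to z_c; mantle fills any gap and the z_c terms cancel.
Column 1: 2.08×ρ + 39.1×2760 + (z_c − 41.18)×3220
Column 2: 1.68×0 + 30×2780 + (z_c − 1.68 − 30)×3220
The z_c×3220 term appears on both sides and cancels. Collect the known terms of each column as K = Σ(ρt)_known − 3220 × (depth of known layers): K_1 = 107916 − 3220×41.18 = −24683.6; K_2 = 83400 − 3220×(1.68 + 30) = −18609.6.
Balance: K_1 + 2.08×ρ = K_2, so ρ = (K_2 − K_1)/2.08 = 6074/2.08 = 2920 kg/m³.

2920 kg/m³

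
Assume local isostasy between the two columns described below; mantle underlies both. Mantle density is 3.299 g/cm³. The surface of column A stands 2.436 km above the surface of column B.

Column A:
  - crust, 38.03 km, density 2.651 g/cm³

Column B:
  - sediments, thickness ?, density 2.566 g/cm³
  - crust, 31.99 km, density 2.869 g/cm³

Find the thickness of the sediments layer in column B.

3.89 km

Take the compensation level at the base of the deeper column (depth z_c below the surface of column A) and equate Σ ρ_i t_i down to z_c; mantle fills any gap and the z_c terms cancel.
Column A: 38.03×2.651 + (z_c − 38.03)×3.299
Column B: 2.436×0 + x×2.566 + 31.99×2.869 + (z_c − 2.436 − 31.99 − x)×3.299
The z_c×3.299 term appears on both sides and cancels. Collect the known terms of each column as K = Σ(ρt)_known − 3.299 × (depth of known layers): K_A = 100.81753 − 3.299×38.03 = −24.64344; K_B = 91.77931 − 3.299×(2.436 + 31.99) = −21.792064.
Balance: K_A = K_B − x×(3.299 − 2.566), so x = (K_B − K_A)/(3.299 − 2.566) = 2.85138/0.733 = 3.89 km.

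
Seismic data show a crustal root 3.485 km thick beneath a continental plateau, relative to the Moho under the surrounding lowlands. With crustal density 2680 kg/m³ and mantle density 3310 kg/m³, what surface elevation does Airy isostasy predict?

Equating mass per unit area of the two columns: ρ_c h = (ρ_m − ρ_c) r.
h = r (ρ_m − ρ_c) / ρ_c = 3.485 km × (3310 − 2680) / 2680 = 0.819 km.

0.819 km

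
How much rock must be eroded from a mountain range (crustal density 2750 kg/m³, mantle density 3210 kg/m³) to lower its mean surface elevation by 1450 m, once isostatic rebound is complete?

Net drop Δ = e − u = e − e ρ_c/ρ_m = e (ρ_m − ρ_c)/ρ_m.
e = Δ ρ_m/(ρ_m − ρ_c) = 1450 m × 3210/460 = 10100 m.

10100 m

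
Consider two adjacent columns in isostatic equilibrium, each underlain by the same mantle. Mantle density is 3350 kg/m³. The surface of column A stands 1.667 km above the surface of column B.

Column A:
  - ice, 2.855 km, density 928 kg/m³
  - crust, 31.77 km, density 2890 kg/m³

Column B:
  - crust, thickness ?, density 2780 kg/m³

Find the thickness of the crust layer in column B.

28 km

Take the compensation level at the base of the deeper column (depth z_c below the surface of column A) and equate Σ ρ_i t_i down to z_c; mantle fills any gap and the z_c terms cancel.
Column A: 2.855×928 + 31.77×2890 + (z_c − 34.625)×3350
Column B: 1.667×0 + x×2780 + (z_c − 1.667 − 0 − x)×3350
The z_c×3350 term appears on both sides and cancels. Collect the known terms of each column as K = Σ(ρt)_known − 3350 × (depth of known layers): K_A = 94464.74 − 3350×34.625 = −21529.01; K_B = 0 − 3350×(1.667 + 0) = −5584.45.
Balance: K_A = K_B − x×(3350 − 2780), so x = (K_B − K_A)/(3350 − 2780) = 15944.6/570 = 28 km.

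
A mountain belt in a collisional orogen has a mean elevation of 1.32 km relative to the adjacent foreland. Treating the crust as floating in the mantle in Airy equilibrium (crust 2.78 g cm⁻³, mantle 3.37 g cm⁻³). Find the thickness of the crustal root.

For local isostatic compensation: the weight of the topography is balanced by the buoyancy of the root, ρ_c h = (ρ_m − ρ_c) r.
r = h · ρ_c / (ρ_m − ρ_c) = 1.32 km × 2.78 / (3.37 − 2.78) = 6.22 km.

6.22 km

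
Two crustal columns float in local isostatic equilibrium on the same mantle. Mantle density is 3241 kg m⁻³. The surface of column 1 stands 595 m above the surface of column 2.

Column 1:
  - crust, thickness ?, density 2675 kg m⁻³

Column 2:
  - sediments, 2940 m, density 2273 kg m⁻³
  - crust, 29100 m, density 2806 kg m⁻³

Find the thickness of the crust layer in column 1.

30800 m

Take the compensation level at the base of the deeper column (depth z_c below the surface of column 1) and equate Σ ρ_i t_i down to z_c; mantle fills any gap and the z_c terms cancel.
Column 1: x×2675 + (z_c − 0 − x)×3241
Column 2: 595×0 + 2940×2273 + 29100×2806 + (z_c − 595 − 32040)×3241
The z_c×3241 term appears on both sides and cancels. Collect the known terms of each column as K = Σ(ρt)_known − 3241 × (depth of known layers): K_1 = 0 − 3241×0 = 0; K_2 = 88337220 − 3241×(595 + 32040) = −17432815.
Balance: K_1 − x×(3241 − 2675) = K_2, so x = (K_1 − K_2)/(3241 − 2675) = 17432800/566 = 30800 m.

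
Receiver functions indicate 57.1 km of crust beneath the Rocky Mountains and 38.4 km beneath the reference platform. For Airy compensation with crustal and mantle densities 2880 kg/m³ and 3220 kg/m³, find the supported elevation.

Excess crust Δ = 57.1 km − 38.4 km = 18.7 km, split between elevation h and root r with h + r = Δ.
Airy balance ρ_c h = (ρ_m − ρ_c) r gives r = h ρ_c/(ρ_m − ρ_c), so h (1 + ρ_c/(ρ_m − ρ_c)) = Δ, i.e. h = Δ (ρ_m − ρ_c)/ρ_m.
h = 18.7 km × 340/3220 = 1.97 km.

1.97 km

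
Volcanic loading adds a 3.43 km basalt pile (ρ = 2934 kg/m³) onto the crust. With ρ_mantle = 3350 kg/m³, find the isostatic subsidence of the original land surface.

3 km

Subaerial loading: s = t ρ_load / ρ_m.
s = 3.43 km × 2934/3350 = 3 km.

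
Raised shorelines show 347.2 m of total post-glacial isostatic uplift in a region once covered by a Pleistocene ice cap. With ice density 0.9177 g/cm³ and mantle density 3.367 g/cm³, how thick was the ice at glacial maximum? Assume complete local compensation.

u = t ρ_ice/ρ_m → t = u ρ_m/ρ_ice = 347.2 m × 3.367/0.9177 = 1270 m.

1270 m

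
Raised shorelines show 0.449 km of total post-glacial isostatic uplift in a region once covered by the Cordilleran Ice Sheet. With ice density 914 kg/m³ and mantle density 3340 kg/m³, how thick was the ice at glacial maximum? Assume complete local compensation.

u = t ρ_ice/ρ_m → t = u ρ_m/ρ_ice = 0.449 km × 3340/914 = 1.64 km.

1.64 km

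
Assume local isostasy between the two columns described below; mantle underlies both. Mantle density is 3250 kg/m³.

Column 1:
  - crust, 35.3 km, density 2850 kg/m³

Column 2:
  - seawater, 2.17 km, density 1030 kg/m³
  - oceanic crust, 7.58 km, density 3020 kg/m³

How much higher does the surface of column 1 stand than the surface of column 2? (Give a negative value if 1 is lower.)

2.33 km

For any compensation level in the mantle, the mantle terms cancel and isostasy reduces to e = (Σt_1 − Σt_2) − (Σ(ρt)_1 − Σ(ρt)_2) / ρ_m.
Σt_1 = 35.3 km; Σt_2 = 9.75 km; Σ(ρt)_1 = 100605; Σ(ρt)_2 = 25126.7 (in km·kg/m³).
e = (35.3 − 9.75) − (100605 − 25126.7) / 3250 = 2.33 km.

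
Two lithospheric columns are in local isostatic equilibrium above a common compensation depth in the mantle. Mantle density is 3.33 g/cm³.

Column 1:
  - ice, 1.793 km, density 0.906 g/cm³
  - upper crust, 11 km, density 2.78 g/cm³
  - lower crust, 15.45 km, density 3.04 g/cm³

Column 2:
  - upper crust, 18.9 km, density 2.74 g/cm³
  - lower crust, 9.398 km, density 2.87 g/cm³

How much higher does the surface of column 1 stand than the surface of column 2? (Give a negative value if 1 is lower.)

For any compensation level in the mantle, the mantle terms cancel and isostasy reduces to e = (Σt_1 − Σt_2) − (Σ(ρt)_1 − Σ(ρt)_2) / ρ_m.
Σt_1 = 28.243 km; Σt_2 = 28.298 km; Σ(ρt)_1 = 79.172458; Σ(ρt)_2 = 78.75826 (in km·g/cm³).
e = (28.243 − 28.298) − (79.172458 − 78.75826) / 3.33 = −0.179 km.

−0.179 km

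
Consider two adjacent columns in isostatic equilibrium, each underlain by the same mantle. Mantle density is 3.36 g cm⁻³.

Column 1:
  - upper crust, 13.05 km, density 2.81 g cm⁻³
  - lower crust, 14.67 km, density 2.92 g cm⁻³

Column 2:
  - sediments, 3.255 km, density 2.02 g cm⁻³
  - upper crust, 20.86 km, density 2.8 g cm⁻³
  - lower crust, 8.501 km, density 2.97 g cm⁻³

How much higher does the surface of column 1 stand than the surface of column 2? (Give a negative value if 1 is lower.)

−1.7 km

For any compensation level in the mantle, the mantle terms cancel and isostasy reduces to e = (Σt_1 − Σt_2) − (Σ(ρt)_1 − Σ(ρt)_2) / ρ_m.
Σt_1 = 27.72 km; Σt_2 = 32.616 km; Σ(ρt)_1 = 79.5069; Σ(ρt)_2 = 90.23107 (in km·g cm⁻³).
e = (27.72 − 32.616) − (79.5069 − 90.23107) / 3.36 = −1.7 km.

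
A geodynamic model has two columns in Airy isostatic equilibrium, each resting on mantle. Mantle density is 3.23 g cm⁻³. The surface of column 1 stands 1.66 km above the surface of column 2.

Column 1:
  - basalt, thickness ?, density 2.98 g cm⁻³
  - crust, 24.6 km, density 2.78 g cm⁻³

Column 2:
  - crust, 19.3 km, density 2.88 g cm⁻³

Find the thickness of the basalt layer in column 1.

4.19 km

Take the compensation level at the base of the deeper column (depth z_c below the surface of column 1) and equate Σ ρ_i t_i down to z_c; mantle fills any gap and the z_c terms cancel.
Column 1: x×2.98 + 24.6×2.78 + (z_c − 24.6 − x)×3.23
Column 2: 1.66×0 + 19.3×2.88 + (z_c − 1.66 − 19.3)×3.23
The z_c×3.23 term appears on both sides and cancels. Collect the known terms of each column as K = Σ(ρt)_known − 3.23 × (depth of known layers): K_1 = 68.388 − 3.23×24.6 = −11.07; K_2 = 55.584 − 3.23×(1.66 + 19.3) = −12.1168.
Balance: K_1 − x×(3.23 − 2.98) = K_2, so x = (K_1 − K_2)/(3.23 − 2.98) = 1.0468/0.25 = 4.19 km.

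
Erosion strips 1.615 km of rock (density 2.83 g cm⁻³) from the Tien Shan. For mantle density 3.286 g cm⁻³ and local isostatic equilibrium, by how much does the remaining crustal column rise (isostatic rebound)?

Unloading: uplift u = e ρ_c/ρ_m = 1.615 km × 2.83/3.286 = 1.39 km.

1.39 km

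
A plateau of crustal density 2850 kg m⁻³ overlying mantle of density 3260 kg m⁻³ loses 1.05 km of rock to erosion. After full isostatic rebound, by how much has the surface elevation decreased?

Rebound u = e ρ_c/ρ_m = 1.05 km × 2850/3260 = 0.9179 km.
Net surface drop = e − u = 1.05 km − 0.9179 km = e (ρ_m − ρ_c)/ρ_m = 0.132 km.

0.132 km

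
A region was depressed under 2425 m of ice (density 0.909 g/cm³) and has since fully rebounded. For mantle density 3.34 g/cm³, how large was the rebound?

660 m

Removing the load lets mantle flow back in; uplift u satisfies ρ_ice t = ρ_m u.
u = t ρ_ice/ρ_m = 2425 m × 0.909/3.34 = 660 m.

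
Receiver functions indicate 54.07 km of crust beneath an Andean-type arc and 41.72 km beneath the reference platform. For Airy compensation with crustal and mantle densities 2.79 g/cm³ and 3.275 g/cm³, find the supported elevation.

Excess crust Δ = 54.07 km − 41.72 km = 12.35 km, split between elevation h and root r with h + r = Δ.
Airy balance ρ_c h = (ρ_m − ρ_c) r gives r = h ρ_c/(ρ_m − ρ_c), so h (1 + ρ_c/(ρ_m − ρ_c)) = Δ, i.e. h = Δ (ρ_m − ρ_c)/ρ_m.
h = 12.35 km × 0.485/3.275 = 1.83 km.

1.83 km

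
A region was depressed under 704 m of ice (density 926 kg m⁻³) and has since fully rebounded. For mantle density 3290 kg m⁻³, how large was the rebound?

198 m

Removing the load lets mantle flow back in; uplift u satisfies ρ_ice t = ρ_m u.
u = t ρ_ice/ρ_m = 704 m × 926/3290 = 198 m.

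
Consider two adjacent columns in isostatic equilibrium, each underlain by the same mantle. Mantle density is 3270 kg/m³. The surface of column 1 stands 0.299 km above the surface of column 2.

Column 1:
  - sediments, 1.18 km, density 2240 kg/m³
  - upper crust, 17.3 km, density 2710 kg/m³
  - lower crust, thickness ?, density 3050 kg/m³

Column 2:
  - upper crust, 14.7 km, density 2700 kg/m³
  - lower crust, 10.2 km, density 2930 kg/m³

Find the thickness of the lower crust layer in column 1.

Take the compensation level at the base of the deeper column (depth z_c below the surface of column 1) and equate Σ ρ_i t_i down to z_c; mantle fills any gap and the z_c terms cancel.
Column 1: 1.18×2240 + 17.3×2710 + x×3050 + (z_c − 18.48 − x)×3270
Column 2: 0.299×0 + 14.7×2700 + 10.2×2930 + (z_c − 0.299 − 24.9)×3270
The z_c×3270 term appears on both sides and cancels. Collect the known terms of each column as K = Σ(ρt)_known − 3270 × (depth of known layers): K_1 = 49526.2 − 3270×18.48 = −10903.4; K_2 = 69576 − 3270×(0.299 + 24.9) = −12824.73.
Balance: K_1 − x×(3270 − 3050) = K_2, so x = (K_1 − K_2)/(3270 − 3050) = 1921.33/220 = 8.73 km.

8.73 km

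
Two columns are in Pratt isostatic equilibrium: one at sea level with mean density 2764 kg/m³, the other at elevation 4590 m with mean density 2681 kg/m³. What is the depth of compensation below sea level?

148000 m

ρ_ref D = ρ (D + h) → D (ρ_ref − ρ) = ρ h.
D = ρ h/(ρ_ref − ρ) = 2681 × 4590 m/(2764 − 2681) = 148000 m.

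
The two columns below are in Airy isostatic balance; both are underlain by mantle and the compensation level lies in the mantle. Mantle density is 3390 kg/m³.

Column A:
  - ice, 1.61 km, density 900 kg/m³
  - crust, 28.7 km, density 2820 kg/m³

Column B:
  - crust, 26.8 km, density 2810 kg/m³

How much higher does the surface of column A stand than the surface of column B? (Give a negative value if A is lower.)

1.42 km

For any compensation level in the mantle, the mantle terms cancel and isostasy reduces to e = (Σt_A − Σt_B) − (Σ(ρt)_A − Σ(ρt)_B) / ρ_m.
Σt_A = 30.31 km; Σt_B = 26.8 km; Σ(ρt)_A = 82383; Σ(ρt)_B = 75308 (in km·kg/m³).
e = (30.31 − 26.8) − (82383 − 75308) / 3390 = 1.42 km.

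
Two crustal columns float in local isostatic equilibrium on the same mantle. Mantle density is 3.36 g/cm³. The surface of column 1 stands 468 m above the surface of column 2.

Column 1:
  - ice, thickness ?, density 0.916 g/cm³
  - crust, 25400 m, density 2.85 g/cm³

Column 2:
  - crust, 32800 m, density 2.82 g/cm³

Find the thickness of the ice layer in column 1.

Take the compensation level at the base of the deeper column (depth z_c below the surface of column 1) and equate Σ ρ_i t_i down to z_c; mantle fills any gap and the z_c terms cancel.
Column 1: x×0.916 + 25400×2.85 + (z_c − 25400 − x)×3.36
Column 2: 468×0 + 32800×2.82 + (z_c − 468 − 32800)×3.36
The z_c×3.36 term appears on both sides and cancels. Collect the known terms of each column as K = Σ(ρt)_known − 3.36 × (depth of known layers): K_1 = 72390 − 3.36×25400 = −12954; K_2 = 92496 − 3.36×(468 + 32800) = −19284.48.
Balance: K_1 − x×(3.36 − 0.916) = K_2, so x = (K_1 − K_2)/(3.36 − 0.916) = 6330.48/2.444 = 2590 m.

2590 m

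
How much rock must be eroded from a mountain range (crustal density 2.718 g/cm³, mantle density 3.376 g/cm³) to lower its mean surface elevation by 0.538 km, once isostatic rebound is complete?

2.76 km

Net drop Δ = e − u = e − e ρ_c/ρ_m = e (ρ_m − ρ_c)/ρ_m.
e = Δ ρ_m/(ρ_m − ρ_c) = 0.538 km × 3.376/0.658 = 2.76 km.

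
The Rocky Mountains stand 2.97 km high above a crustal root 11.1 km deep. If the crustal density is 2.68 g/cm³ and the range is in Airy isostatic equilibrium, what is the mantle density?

3.4 g/cm³

Airy balance: ρ_c h = (ρ_m − ρ_c) r → ρ_m = ρ_c (1 + h/r).
ρ_m = 2.68 × (1 + 2.97 km/11.1 km) = 3.4 g/cm³.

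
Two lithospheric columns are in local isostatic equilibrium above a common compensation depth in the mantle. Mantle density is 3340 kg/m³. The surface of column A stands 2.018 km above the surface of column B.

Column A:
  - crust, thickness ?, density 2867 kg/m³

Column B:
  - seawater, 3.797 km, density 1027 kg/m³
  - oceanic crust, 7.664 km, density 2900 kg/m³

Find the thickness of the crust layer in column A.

Take the compensation level at the base of the deeper column (depth z_c below the surface of column A) and equate Σ ρ_i t_i down to z_c; mantle fills any gap and the z_c terms cancel.
Column A: x×2867 + (z_c − 0 − x)×3340
Column B: 2.018×0 + 3.797×1027 + 7.664×2900 + (z_c − 2.018 − 11.461)×3340
The z_c×3340 term appears on both sides and cancels. Collect the known terms of each column as K = Σ(ρt)_known − 3340 × (depth of known layers): K_A = 0 − 3340×0 = 0; K_B = 26125.119 − 3340×(2.018 + 11.461) = −18894.741.
Balance: K_A − x×(3340 − 2867) = K_B, so x = (K_A − K_B)/(3340 − 2867) = 18894.7/473 = 39.9 km.

39.9 km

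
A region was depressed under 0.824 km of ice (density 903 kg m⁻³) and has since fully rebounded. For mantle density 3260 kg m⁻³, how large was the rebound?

Removing the load lets mantle flow back in; uplift u satisfies ρ_ice t = ρ_m u.
u = t ρ_ice/ρ_m = 0.824 km × 903/3260 = 0.228 km.

0.228 km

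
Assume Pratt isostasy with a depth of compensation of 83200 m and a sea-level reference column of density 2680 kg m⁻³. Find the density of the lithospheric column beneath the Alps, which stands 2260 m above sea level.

2610 kg m⁻³

Pratt balance: ρ_ref D = ρ (D + h).
ρ = ρ_ref D/(D + h) = 2680 × 83200 m/(83200 m + 2260 m) = 2610 kg m⁻³.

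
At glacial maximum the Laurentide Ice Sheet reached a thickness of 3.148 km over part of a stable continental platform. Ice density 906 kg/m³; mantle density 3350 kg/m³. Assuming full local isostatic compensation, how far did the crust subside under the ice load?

0.851 km

Isostatic balance requires: the ice load ρ_ice t is balanced by mantle displaced below, ρ_m s.
s = t ρ_ice / ρ_m = 3.148 km × 906/3350 = 0.851 km.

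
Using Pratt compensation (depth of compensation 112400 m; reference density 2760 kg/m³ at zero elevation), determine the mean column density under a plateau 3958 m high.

Pratt balance: ρ_ref D = ρ (D + h).
ρ = ρ_ref D/(D + h) = 2760 × 112400 m/(112400 m + 3958 m) = 2670 kg/m³.

2670 kg/m³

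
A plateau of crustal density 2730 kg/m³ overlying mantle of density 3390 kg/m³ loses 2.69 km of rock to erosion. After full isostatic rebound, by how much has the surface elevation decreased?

0.524 km

Rebound u = e ρ_c/ρ_m = 2.69 km × 2730/3390 = 2.166 km.
Net surface drop = e − u = 2.69 km − 2.166 km = e (ρ_m − ρ_c)/ρ_m = 0.524 km.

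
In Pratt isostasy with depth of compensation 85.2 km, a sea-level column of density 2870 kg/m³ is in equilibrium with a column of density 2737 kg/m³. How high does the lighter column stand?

ρ_ref D = ρ (D + h) → h = D (ρ_ref − ρ)/ρ.
h = 85.2 km × (2870 − 2737)/2737 = 4.14 km.

4.14 km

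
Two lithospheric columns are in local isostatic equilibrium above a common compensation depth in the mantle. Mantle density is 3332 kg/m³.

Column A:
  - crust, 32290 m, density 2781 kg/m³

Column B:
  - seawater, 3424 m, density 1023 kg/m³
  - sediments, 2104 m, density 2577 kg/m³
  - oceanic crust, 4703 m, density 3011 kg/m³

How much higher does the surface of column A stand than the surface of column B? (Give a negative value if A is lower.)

For any compensation level in the mantle, the mantle terms cancel and isostasy reduces to e = (Σt_A − Σt_B) − (Σ(ρt)_A − Σ(ρt)_B) / ρ_m.
Σt_A = 32290 m; Σt_B = 10231 m; Σ(ρt)_A = 89798490; Σ(ρt)_B = 23085493 (in m·kg/m³).
e = (32290 − 10231) − (89798490 − 23085493) / 3332 = 2040 m.

2040 m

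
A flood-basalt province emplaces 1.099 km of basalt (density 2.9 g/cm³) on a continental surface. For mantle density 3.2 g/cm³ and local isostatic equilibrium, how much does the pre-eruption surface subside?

0.996 km

Subaerial loading: s = t ρ_load / ρ_m.
s = 1.099 km × 2.9/3.2 = 0.996 km.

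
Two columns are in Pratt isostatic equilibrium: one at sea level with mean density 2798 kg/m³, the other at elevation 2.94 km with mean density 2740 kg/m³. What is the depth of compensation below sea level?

ρ_ref D = ρ (D + h) → D (ρ_ref − ρ) = ρ h.
D = ρ h/(ρ_ref − ρ) = 2740 × 2.94 km/(2798 − 2740) = 139 km.

139 km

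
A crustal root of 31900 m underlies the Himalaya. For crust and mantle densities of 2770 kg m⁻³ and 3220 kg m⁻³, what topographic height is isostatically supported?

Equating mass per unit area of the two columns: ρ_c h = (ρ_m − ρ_c) r.
h = r (ρ_m − ρ_c) / ρ_c = 31900 m × (3220 − 2770) / 2770 = 5180 m.

5180 m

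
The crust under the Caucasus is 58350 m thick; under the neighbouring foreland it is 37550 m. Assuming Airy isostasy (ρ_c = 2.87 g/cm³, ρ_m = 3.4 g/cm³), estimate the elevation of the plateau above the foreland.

3240 m

Excess crust Δ = 58350 m − 37550 m = 20800 m, split between elevation h and root r with h + r = Δ.
Airy balance ρ_c h = (ρ_m − ρ_c) r gives r = h ρ_c/(ρ_m − ρ_c), so h (1 + ρ_c/(ρ_m − ρ_c)) = Δ, i.e. h = Δ (ρ_m − ρ_c)/ρ_m.
h = 20800 m × 0.53/3.4 = 3240 m.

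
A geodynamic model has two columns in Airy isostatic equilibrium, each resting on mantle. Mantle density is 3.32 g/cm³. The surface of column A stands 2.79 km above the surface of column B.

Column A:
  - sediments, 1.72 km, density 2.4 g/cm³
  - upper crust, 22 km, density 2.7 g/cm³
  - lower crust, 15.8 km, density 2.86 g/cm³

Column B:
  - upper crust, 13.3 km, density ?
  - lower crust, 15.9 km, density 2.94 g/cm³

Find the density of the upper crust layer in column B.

Take the compensation level at the base of the deeper column (depth z_c below the surface of column A) and equate Σ ρ_i t_i down to z_c; mantle fills any gap and the z_c terms cancel.
Column A: 1.72×2.4 + 22×2.7 + 15.8×2.86 + (z_c − 39.52)×3.32
Column B: 2.79×0 + 13.3×ρ + 15.9×2.94 + (z_c − 2.79 − 29.2)×3.32
The z_c×3.32 term appears on both sides and cancels. Collect the known terms of each column as K = Σ(ρt)_known − 3.32 × (depth of known layers): K_A = 108.716 − 3.32×39.52 = −22.4904; K_B = 46.746 − 3.32×(2.79 + 29.2) = −59.4608.
Balance: K_A = K_B + 13.3×ρ, so ρ = (K_A − K_B)/13.3 = 36.9704/13.3 = 2.78 g/cm³.

2.78 g/cm³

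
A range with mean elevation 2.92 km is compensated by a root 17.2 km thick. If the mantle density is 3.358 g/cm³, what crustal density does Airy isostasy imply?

ρ_c h = (ρ_m − ρ_c) r → ρ_c (h + r) = ρ_m r → ρ_c = ρ_m r / (h + r).
ρ_c = 3.358 × 17.2 km / (2.92 km + 17.2 km) = 2.87 g/cm³.

2.87 g/cm³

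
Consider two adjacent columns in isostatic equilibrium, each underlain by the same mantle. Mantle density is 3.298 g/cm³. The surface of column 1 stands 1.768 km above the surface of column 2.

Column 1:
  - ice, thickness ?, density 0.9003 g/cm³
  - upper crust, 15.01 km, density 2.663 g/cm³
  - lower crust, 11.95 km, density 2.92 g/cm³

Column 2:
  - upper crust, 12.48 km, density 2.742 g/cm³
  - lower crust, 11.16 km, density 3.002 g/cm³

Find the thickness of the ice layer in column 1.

0.844 km

Take the compensation level at the base of the deeper column (depth z_c below the surface of column 1) and equate Σ ρ_i t_i down to z_c; mantle fills any gap and the z_c terms cancel.
Column 1: x×0.9003 + 15.01×2.663 + 11.95×2.92 + (z_c − 26.96 − x)×3.298
Column 2: 1.768×0 + 12.48×2.742 + 11.16×3.002 + (z_c − 1.768 − 23.64)×3.298
The z_c×3.298 term appears on both sides and cancels. Collect the known terms of each column as K = Σ(ρt)_known − 3.298 × (depth of known layers): K_1 = 74.86563 − 3.298×26.96 = −14.04845; K_2 = 67.72248 − 3.298×(1.768 + 23.64) = −16.073104.
Balance: K_1 − x×(3.298 − 0.9003) = K_2, so x = (K_1 − K_2)/(3.298 − 0.9003) = 2.02465/2.3977 = 0.844 km.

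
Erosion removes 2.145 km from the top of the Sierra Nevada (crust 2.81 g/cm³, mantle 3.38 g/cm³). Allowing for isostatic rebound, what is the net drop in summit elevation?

Rebound u = e ρ_c/ρ_m = 2.145 km × 2.81/3.38 = 1.783 km.
Net surface drop = e − u = 2.145 km − 1.783 km = e (ρ_m − ρ_c)/ρ_m = 0.362 km.

0.362 km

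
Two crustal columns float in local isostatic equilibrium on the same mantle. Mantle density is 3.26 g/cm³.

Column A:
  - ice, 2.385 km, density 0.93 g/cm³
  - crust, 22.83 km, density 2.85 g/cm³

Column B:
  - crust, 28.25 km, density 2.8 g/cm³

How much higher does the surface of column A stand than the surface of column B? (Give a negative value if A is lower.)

0.59 km

For any compensation level in the mantle, the mantle terms cancel and isostasy reduces to e = (Σt_A − Σt_B) − (Σ(ρt)_A − Σ(ρt)_B) / ρ_m.
Σt_A = 25.215 km; Σt_B = 28.25 km; Σ(ρt)_A = 67.28355; Σ(ρt)_B = 79.1 (in km·g/cm³).
e = (25.215 − 28.25) − (67.28355 − 79.1) / 3.26 = 0.59 km.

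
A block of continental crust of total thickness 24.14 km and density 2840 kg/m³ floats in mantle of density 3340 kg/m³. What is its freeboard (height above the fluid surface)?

3.61 km

Floating equilibrium: submerged depth d = t ρ_obj/ρ_fluid = 24.14 km × 2840/3340 = 20.53 km.
Freeboard = t − d = 24.14 km − 20.53 km = 3.61 km.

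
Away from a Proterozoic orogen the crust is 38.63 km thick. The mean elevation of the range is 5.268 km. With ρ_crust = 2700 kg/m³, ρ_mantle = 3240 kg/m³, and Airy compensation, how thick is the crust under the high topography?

70.2 km

Root depth r = h ρ_c / (ρ_m − ρ_c) = 5.268 km × 2700 / 540 = 26.34 km.
Total thickness = T + h + r = 38.63 km + 5.268 km + 26.34 km = 70.2 km.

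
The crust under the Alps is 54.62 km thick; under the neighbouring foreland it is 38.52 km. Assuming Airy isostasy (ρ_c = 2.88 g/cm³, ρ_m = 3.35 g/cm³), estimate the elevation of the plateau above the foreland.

2.26 km

Excess crust Δ = 54.62 km − 38.52 km = 16.1 km, split between elevation h and root r with h + r = Δ.
Airy balance ρ_c h = (ρ_m − ρ_c) r gives r = h ρ_c/(ρ_m − ρ_c), so h (1 + ρ_c/(ρ_m − ρ_c)) = Δ, i.e. h = Δ (ρ_m − ρ_c)/ρ_m.
h = 16.1 km × 0.47/3.35 = 2.26 km.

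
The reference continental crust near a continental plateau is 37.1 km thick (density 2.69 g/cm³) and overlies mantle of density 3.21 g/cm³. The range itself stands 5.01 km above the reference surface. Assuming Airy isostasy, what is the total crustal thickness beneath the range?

Root depth r = h ρ_c / (ρ_m − ρ_c) = 5.01 km × 2.69 / 0.52 = 25.92 km.
Total thickness = T + h + r = 37.1 km + 5.01 km + 25.92 km = 68 km.

68 km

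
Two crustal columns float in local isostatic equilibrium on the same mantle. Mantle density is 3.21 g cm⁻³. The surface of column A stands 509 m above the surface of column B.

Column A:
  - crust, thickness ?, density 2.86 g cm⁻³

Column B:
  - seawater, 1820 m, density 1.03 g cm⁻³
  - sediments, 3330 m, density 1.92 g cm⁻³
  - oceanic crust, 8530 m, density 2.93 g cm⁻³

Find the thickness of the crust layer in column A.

Take the compensation level at the base of the deeper column (depth z_c below the surface of column A) and equate Σ ρ_i t_i down to z_c; mantle fills any gap and the z_c terms cancel.
Column A: x×2.86 + (z_c − 0 − x)×3.21
Column B: 509×0 + 1820×1.03 + 3330×1.92 + 8530×2.93 + (z_c − 509 − 13680)×3.21
The z_c×3.21 term appears on both sides and cancels. Collect the known terms of each column as K = Σ(ρt)_known − 3.21 × (depth of known layers): K_A = 0 − 3.21×0 = 0; K_B = 33261.1 − 3.21×(509 + 13680) = −12285.59.
Balance: K_A − x×(3.21 − 2.86) = K_B, so x = (K_A − K_B)/(3.21 − 2.86) = 12285.6/0.35 = 35100 m.

35100 m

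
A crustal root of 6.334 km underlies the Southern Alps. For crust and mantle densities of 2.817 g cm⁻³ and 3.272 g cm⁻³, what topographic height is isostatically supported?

For local isostatic compensation: ρ_c h = (ρ_m − ρ_c) r.
h = r (ρ_m − ρ_c) / ρ_c = 6.334 km × (3.272 − 2.817) / 2.817 = 1.02 km.

1.02 km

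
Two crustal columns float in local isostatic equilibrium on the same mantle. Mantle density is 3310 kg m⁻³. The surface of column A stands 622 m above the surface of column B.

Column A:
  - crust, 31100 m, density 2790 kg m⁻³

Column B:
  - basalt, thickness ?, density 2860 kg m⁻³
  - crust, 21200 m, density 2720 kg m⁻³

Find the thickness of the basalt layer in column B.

3570 m

Take the compensation level at the base of the deeper column (depth z_c below the surface of column A) and equate Σ ρ_i t_i down to z_c; mantle fills any gap and the z_c terms cancel.
Column A: 31100×2790 + (z_c − 31100)×3310
Column B: 622×0 + x×2860 + 21200×2720 + (z_c − 622 − 21200 − x)×3310
The z_c×3310 term appears on both sides and cancels. Collect the known terms of each column as K = Σ(ρt)_known − 3310 × (depth of known layers): K_A = 86769000 − 3310×31100 = −16172000; K_B = 57664000 − 3310×(622 + 21200) = −14566820.
Balance: K_A = K_B − x×(3310 − 2860), so x = (K_B − K_A)/(3310 − 2860) = 1605180/450 = 3570 m.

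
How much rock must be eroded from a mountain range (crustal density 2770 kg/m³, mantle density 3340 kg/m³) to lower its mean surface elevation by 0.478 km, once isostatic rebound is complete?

Net drop Δ = e − u = e − e ρ_c/ρ_m = e (ρ_m − ρ_c)/ρ_m.
e = Δ ρ_m/(ρ_m − ρ_c) = 0.478 km × 3340/570 = 2.8 km.

2.8 km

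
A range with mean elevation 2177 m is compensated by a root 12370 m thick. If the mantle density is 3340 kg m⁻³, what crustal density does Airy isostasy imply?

ρ_c h = (ρ_m − ρ_c) r → ρ_c (h + r) = ρ_m r → ρ_c = ρ_m r / (h + r).
ρ_c = 3340 × 12370 m / (2177 m + 12370 m) = 2840 kg m⁻³.

2840 kg m⁻³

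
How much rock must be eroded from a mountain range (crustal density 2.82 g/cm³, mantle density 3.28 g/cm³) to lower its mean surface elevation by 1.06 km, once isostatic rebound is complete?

7.56 km

Net drop Δ = e − u = e − e ρ_c/ρ_m = e (ρ_m − ρ_c)/ρ_m.
e = Δ ρ_m/(ρ_m − ρ_c) = 1.06 km × 3.28/0.46 = 7.56 km.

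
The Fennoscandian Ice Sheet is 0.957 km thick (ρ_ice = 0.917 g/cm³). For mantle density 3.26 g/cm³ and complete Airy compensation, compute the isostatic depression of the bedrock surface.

0.269 km

Isostatic balance requires: the ice load ρ_ice t is balanced by mantle displaced below, ρ_m s.
s = t ρ_ice / ρ_m = 0.957 km × 0.917/3.26 = 0.269 km.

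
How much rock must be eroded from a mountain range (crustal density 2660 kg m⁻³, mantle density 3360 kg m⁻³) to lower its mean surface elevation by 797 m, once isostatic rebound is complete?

3830 m

Net drop Δ = e − u = e − e ρ_c/ρ_m = e (ρ_m − ρ_c)/ρ_m.
e = Δ ρ_m/(ρ_m − ρ_c) = 797 m × 3360/700 = 3830 m.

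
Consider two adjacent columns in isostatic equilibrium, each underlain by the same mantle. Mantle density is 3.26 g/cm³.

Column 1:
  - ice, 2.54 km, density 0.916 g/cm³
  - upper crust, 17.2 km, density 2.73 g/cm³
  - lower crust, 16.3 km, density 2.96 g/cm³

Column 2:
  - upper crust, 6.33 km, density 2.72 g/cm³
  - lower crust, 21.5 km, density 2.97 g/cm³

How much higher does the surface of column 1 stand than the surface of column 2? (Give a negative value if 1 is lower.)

3.16 km

For any compensation level in the mantle, the mantle terms cancel and isostasy reduces to e = (Σt_1 − Σt_2) − (Σ(ρt)_1 − Σ(ρt)_2) / ρ_m.
Σt_1 = 36.04 km; Σt_2 = 27.83 km; Σ(ρt)_1 = 97.53064; Σ(ρt)_2 = 81.0726 (in km·g/cm³).
e = (36.04 − 27.83) − (97.53064 − 81.0726) / 3.26 = 3.16 km.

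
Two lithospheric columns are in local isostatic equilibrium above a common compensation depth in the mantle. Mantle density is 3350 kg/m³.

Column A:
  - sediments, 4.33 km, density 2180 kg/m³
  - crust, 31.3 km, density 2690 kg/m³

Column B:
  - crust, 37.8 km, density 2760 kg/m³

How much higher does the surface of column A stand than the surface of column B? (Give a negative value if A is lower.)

1.02 km

For any compensation level in the mantle, the mantle terms cancel and isostasy reduces to e = (Σt_A − Σt_B) − (Σ(ρt)_A − Σ(ρt)_B) / ρ_m.
Σt_A = 35.63 km; Σt_B = 37.8 km; Σ(ρt)_A = 93636.4; Σ(ρt)_B = 104328 (in km·kg/m³).
e = (35.63 − 37.8) − (93636.4 − 104328) / 3350 = 1.02 km.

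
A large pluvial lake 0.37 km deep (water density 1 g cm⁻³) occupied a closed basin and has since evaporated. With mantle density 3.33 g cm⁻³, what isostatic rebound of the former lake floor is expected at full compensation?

0.111 km

u = d ρ_w/ρ_m = 0.37 km × 1/3.33 = 0.111 km.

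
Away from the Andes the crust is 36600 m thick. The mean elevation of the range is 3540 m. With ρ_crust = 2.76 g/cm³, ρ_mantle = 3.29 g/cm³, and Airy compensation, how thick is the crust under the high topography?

Root depth r = h ρ_c / (ρ_m − ρ_c) = 3540 m × 2.76 / 0.53 = 18430 m.
Total thickness = T + h + r = 36600 m + 3540 m + 18430 m = 58600 m.

58600 m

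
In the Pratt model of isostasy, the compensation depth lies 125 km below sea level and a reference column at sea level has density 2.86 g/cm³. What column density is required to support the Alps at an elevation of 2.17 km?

2.81 g/cm³

Pratt balance: ρ_ref D = ρ (D + h).
ρ = ρ_ref D/(D + h) = 2.86 × 125 km/(125 km + 2.17 km) = 2.81 g/cm³.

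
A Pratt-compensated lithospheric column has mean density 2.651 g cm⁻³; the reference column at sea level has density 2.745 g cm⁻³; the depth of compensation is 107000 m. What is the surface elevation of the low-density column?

3790 m

ρ_ref D = ρ (D + h) → h = D (ρ_ref − ρ)/ρ.
h = 107000 m × (2.745 − 2.651)/2.651 = 3790 m.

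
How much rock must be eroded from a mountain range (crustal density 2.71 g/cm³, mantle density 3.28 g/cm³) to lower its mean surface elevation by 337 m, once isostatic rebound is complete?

1940 m

Net drop Δ = e − u = e − e ρ_c/ρ_m = e (ρ_m − ρ_c)/ρ_m.
e = Δ ρ_m/(ρ_m − ρ_c) = 337 m × 3.28/0.57 = 1940 m.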